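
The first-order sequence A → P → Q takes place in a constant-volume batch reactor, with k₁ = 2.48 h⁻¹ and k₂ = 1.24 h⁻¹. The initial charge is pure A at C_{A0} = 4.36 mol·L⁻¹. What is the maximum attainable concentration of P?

2.18 mol·L⁻¹

Evaluating C_P at t_opt = ln(k₂/k₁)/(k₂−k₁) gives C_{P,max}/C_{A0} = (k₁/k₂)^[k₂/(k₂−k₁)].
= (2.48/1.24)^(1.24/(1.24−2.48)) = (2.000)^(-1.000) = 0.5000.
C_{P,max} = 0.5000×4.36 = 2.18 mol·L⁻¹.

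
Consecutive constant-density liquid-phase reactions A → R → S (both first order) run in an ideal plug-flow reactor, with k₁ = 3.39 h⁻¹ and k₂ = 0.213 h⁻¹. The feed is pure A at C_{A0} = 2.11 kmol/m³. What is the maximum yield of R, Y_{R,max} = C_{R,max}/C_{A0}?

0.831

For a first-order series the maximum intermediate yield is C_{R,max}/C_{A0} = (k₁/k₂)^[k₂/(k₂−k₁)].
= (3.39/0.213)^(0.213/(0.213−3.39)) = (15.92)^(-0.06704) = 0.8307.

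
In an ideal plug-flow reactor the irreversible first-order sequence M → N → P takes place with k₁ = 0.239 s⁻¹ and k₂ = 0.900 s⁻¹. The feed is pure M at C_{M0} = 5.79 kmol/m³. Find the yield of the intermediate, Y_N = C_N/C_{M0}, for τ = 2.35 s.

0.163

The intermediate concentration in a first-order A→B→C sequence is C_N = k₁C_{M0}(e^(−k₁τ) − e^(−k₂τ))/(k₂−k₁).
e^(−k₁τ) = e^(−0.239×2.35) = e^(−0.5616) = 0.5703; e^(−k₂τ) = e^(−2.115) = 0.1206.
C_N = 0.239×5.79/(0.900−0.239) × (0.5703−0.1206) = 2.094×0.4496 = 0.9413 kmol/m³.
Y_N = C_N/C_{M0} = 0.9413/5.79 = 0.163.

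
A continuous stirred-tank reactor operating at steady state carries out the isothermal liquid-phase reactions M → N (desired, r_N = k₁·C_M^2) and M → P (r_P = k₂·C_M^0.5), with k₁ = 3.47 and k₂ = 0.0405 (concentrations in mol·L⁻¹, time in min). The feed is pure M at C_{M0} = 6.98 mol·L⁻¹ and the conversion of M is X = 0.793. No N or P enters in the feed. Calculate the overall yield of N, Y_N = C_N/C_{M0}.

0.788

Exit C_M = C_{M0}(1−X) = 6.98×0.207 = 1.445 mol·L⁻¹.
A CSTR operates uniformly at the exit composition, giving r_N = 7.244 and r_P = 0.04868 (each k·C_M^n at C_M = 1.445).
Fraction of consumed M going to N: r_N/(r_N+r_P) = 0.9933.
C_N = 0.9933·C_{M0}·X = 0.9933×6.98×0.793 = 5.50 mol·L⁻¹; Y_N = C_N/C_{M0} = 0.788.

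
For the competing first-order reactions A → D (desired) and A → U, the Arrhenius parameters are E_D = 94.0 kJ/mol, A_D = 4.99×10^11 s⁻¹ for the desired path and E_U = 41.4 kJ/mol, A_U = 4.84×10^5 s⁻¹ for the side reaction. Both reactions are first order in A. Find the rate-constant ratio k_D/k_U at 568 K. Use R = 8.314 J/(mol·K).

15.0

With equal orders, S_{D/U} = k_D/k_U = (A_D/A_U)·exp[(E_U−E_D)/(RT)].
(E_U−E_D)/(RT) = (41.4−94.0)×10³/(8.314×568) = -52600/4722 = -11.14.
k_D/k_U = (4.99×10^11/4.84×10^5)·exp(-11.14) = 1.031×10^6 × 1.454×10^-5 = 15.0.
Since E_D > E_U, raising the temperature improves selectivity toward D.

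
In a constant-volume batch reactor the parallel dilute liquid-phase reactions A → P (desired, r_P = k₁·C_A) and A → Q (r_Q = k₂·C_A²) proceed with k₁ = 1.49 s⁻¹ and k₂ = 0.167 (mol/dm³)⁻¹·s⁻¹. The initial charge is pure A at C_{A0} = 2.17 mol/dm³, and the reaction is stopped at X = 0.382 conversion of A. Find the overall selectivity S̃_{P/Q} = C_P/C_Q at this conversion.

C_A = C_{A0}(1−X) = 1.341 mol/dm³.
Along a PFR/batch, dC_P/dC_A = −r_P/(r_P+r_Q) = −k₁/(k₁+k₂·C_A).
Integrating from C_{A0} to C_A: C_P = (1.49/0.167)·ln[(1.49+0.167·2.17)/(1.49+0.167·1.34)] = 8.922·ln(1.852/1.714) = 0.6930 mol/dm³.
C_Q = (C_{A0}−C_A)−C_P = 0.1359 mol/dm³; S̃_{P/Q} = 0.6930/0.1359 = 5.10.

5.10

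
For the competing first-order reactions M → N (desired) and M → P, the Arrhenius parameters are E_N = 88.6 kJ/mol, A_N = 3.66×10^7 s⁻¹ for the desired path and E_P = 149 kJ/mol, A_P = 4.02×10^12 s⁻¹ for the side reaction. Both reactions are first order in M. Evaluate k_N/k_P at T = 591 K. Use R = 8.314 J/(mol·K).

1.99

Since both paths have the same order in M, the concentration cancels and S_{N/P} = k_N/k_P = (A_N/A_P)·exp[(E_P−E_N)/(RT)].
(E_P−E_N)/(RT) = (149−88.6)×10³/(8.314×591) = 60400/4914 = 12.29.
k_N/k_P = (3.66×10^7/4.02×10^12)·exp(12.29) = 9.104×10^-6 × 2.180×10^5 = 1.99.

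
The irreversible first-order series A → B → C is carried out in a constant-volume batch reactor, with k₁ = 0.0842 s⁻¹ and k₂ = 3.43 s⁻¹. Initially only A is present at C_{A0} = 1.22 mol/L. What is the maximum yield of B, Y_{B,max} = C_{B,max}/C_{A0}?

0.0224

For a first-order series the maximum intermediate yield is C_{B,max}/C_{A0} = (k₁/k₂)^[k₂/(k₂−k₁)].
= (0.0842/3.43)^(3.43/(3.43−0.0842)) = (0.02455)^(1.025) = 0.02236.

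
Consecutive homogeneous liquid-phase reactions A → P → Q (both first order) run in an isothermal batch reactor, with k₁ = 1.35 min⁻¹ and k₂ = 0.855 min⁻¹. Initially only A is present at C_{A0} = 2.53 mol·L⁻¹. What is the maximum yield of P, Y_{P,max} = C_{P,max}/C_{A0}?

0.454

For a first-order series the maximum intermediate yield is C_{P,max}/C_{A0} = (k₁/k₂)^[k₂/(k₂−k₁)].
= (1.35/0.855)^(0.855/(0.855−1.35)) = (1.579)^(-1.727) = 0.4543.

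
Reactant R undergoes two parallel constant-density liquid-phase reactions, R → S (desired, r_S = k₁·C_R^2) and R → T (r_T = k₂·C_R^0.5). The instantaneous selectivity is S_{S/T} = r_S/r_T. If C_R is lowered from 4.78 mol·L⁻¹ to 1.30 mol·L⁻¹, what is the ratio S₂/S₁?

S_{S/T} = (k₁/k₂)·C_R^1.5, so S₂/S₁ = (C_{R,2}/C_{R,1})^1.5.
= (1.30/4.78)^1.5 = (0.2720)^1.5 = 0.142.
Selectivity toward S falls as C_R falls — high-concentration operation is favoured.

0.142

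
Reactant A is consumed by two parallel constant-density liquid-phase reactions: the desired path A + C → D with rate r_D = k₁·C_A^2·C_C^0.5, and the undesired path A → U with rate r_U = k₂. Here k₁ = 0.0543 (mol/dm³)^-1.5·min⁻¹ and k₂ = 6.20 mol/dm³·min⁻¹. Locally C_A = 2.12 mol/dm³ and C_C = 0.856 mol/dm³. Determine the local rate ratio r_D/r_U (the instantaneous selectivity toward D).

0.0364

S_{D/U} = r_D/r_U = (k₁·C_A^2·C_C^0.5)/(k₂) = (k₁/k₂)·C_A^2·C_C^0.5.
= (0.0543×2.120^2×0.8560^0.5) / (6.20) = 0.2258/6.200 = 0.0364.
Since the desired path is higher order in A, keeping C_A high (PFR or concentrated feed) favours D.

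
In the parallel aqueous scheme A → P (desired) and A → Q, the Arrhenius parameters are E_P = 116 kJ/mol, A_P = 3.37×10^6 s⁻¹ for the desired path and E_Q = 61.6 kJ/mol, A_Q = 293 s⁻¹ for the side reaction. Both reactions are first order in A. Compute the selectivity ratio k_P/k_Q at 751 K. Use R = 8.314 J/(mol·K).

1.89

k_P/k_Q = (A_P/A_Q)·exp[−(E_P−E_Q)/(RT)] = (A_P/A_Q)·exp[(E_Q−E_P)/(RT)].
(E_Q−E_P)/(RT) = (61.6−116)×10³/(8.314×751) = -54400/6244 = -8.713.
k_P/k_Q = (3.37×10^6/293)·exp(-8.713) = 11502 × 1.645×10^-4 = 1.89.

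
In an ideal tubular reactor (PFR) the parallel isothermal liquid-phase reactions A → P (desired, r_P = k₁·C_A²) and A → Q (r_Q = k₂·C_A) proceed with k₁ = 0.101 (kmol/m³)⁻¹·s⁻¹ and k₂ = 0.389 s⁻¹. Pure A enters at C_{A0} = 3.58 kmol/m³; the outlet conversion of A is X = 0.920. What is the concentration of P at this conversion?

C_A = C_{A0}(1−X) = 0.2864 kmol/m³.
Along a PFR/batch, dC_Q/dC_A = −r_Q/(r_P+r_Q) = −k₂/(k₂+k₁·C_A).
Integrating from C_{A0} to C_A: C_Q = (0.389/0.101)·ln[(0.389+0.101·3.58)/(0.389+0.101·0.286)] = 3.851·ln(0.7506/0.4179) = 2.255 kmol/m³.
Then C_P = (C_{A0}−C_A) − C_Q = 3.294 − 2.255 = 1.038 kmol/m³.

1.04 kmol/m³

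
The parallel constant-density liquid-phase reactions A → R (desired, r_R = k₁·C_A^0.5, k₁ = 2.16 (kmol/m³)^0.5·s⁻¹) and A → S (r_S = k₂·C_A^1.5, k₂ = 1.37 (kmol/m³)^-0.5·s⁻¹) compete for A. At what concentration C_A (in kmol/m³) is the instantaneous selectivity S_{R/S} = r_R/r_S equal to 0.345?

S_{R/S} = (k₁/k₂)·C_A⁻¹ ⇒ C_A = (S·k₂/k₁)^(-1).
= (0.345×1.37/2.16)^(-1) = (0.2188)^(-1) = 4.57 kmol/m³.

4.57 kmol/m³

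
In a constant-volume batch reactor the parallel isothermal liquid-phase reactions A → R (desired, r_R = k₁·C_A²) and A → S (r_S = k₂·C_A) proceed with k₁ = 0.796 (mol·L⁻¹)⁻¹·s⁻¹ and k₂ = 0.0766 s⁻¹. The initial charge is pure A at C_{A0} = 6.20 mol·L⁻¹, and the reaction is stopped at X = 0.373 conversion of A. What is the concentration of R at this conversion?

C_A = C_{A0}(1−X) = 3.887 mol·L⁻¹.
Along a PFR/batch, dC_S/dC_A = −r_S/(r_R+r_S) = −k₂/(k₂+k₁·C_A).
Integrating from C_{A0} to C_A: C_S = (0.0766/0.796)·ln[(0.0766+0.796·6.20)/(0.0766+0.796·3.89)] = 0.09623·ln(5.012/3.171) = 0.04405 mol·L⁻¹.
Then C_R = (C_{A0}−C_A) − C_S = 2.313 − 0.04405 = 2.269 mol·L⁻¹.

2.27 mol·L⁻¹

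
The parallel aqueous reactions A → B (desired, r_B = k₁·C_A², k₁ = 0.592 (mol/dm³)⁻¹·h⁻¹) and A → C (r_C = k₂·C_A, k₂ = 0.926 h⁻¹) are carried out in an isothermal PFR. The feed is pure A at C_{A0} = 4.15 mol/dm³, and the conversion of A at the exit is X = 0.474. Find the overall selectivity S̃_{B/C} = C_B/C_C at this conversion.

C_A = C_{A0}(1−X) = 2.183 mol/dm³.
Along a PFR/batch, dC_C/dC_A = −r_C/(r_B+r_C) = −k₂/(k₂+k₁·C_A).
Integrating from C_{A0} to C_A: C_C = (0.926/0.592)·ln[(0.926+0.592·4.15)/(0.926+0.592·2.18)] = 1.564·ln(3.383/2.218) = 0.6600 mol/dm³.
Then C_B = (C_{A0}−C_A) − C_C = 1.967 − 0.6600 = 1.307 mol/dm³.
S̃_{B/C} = C_B/C_C = 1.307/0.6600 = 1.98.

1.98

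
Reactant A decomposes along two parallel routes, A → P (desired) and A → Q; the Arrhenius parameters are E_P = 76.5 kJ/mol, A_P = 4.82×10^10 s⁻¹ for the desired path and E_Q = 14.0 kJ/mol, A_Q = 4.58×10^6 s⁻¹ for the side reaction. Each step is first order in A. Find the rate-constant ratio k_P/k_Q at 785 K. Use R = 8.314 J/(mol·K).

0.730

Since both paths have the same order in A, the concentration cancels and S_{P/Q} = k_P/k_Q = (A_P/A_Q)·exp[(E_Q−E_P)/(RT)].
(E_Q−E_P)/(RT) = (14.0−76.5)×10³/(8.314×785) = -62500/6526 = -9.576.
k_P/k_Q = (4.82×10^10/4.58×10^6)·exp(-9.576) = 10524 × 6.935×10^-5 = 0.730.
Since E_P > E_Q, raising the temperature improves selectivity toward P.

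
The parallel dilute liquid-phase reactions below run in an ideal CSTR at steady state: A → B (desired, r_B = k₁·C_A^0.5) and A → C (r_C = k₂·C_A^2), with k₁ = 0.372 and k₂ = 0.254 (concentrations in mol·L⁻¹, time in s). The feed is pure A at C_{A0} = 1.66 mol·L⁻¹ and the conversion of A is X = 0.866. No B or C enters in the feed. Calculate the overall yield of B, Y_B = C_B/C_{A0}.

0.808

Exit C_A = C_{A0}(1−X) = 1.66×0.134 = 0.2224 mol·L⁻¹.
In a CSTR the entire volume is at exit conditions, so r_B = 0.372×0.2224^0.5 = 0.1754 and r_C = 0.254×0.2224^2 = 0.01257.
Fraction of consumed A going to B: r_B/(r_B+r_C) = 0.9332.
C_B = 0.9332·C_{A0}·X = 0.9332×1.66×0.866 = 1.34 mol·L⁻¹; Y_B = C_B/C_{A0} = 0.808.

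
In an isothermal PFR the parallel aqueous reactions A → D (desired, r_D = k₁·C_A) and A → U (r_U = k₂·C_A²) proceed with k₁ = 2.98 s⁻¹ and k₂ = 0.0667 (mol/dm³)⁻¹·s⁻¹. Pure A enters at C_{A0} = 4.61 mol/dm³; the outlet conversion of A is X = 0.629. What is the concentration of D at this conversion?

C_A = C_{A0}(1−X) = 1.710 mol/dm³.
Along a PFR/batch, dC_D/dC_A = −r_D/(r_D+r_U) = −k₁/(k₁+k₂·C_A).
Integrating from C_{A0} to C_A: C_D = (2.98/0.0667)·ln[(2.98+0.0667·4.61)/(2.98+0.0667·1.71)] = 44.68·ln(3.287/3.094) = 2.709 mol/dm³.

2.71 mol/dm³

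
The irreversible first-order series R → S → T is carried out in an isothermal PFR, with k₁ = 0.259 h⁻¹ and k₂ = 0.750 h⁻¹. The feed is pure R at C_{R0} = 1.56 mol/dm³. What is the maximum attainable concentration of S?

At the optimum, C_{S,max}/C_{R0} = (k₁/k₂)^[k₂/(k₂−k₁)].
= (0.259/0.750)^(0.750/(0.750−0.259)) = (0.3453)^(1.527) = 0.1971.
C_{S,max} = 0.1971×1.56 = 0.307 mol/dm³.

0.307 mol/dm³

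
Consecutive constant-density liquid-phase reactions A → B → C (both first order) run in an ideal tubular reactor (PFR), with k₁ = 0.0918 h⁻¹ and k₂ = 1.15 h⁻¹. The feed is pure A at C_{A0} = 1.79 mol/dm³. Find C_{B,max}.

At the optimum, C_{B,max}/C_{A0} = (k₁/k₂)^[k₂/(k₂−k₁)].
= (0.0918/1.15)^(1.15/(1.15−0.0918)) = (0.07983)^(1.087) = 0.06411.
C_{B,max} = 0.06411×1.79 = 0.115 mol/dm³.

0.115 mol/dm³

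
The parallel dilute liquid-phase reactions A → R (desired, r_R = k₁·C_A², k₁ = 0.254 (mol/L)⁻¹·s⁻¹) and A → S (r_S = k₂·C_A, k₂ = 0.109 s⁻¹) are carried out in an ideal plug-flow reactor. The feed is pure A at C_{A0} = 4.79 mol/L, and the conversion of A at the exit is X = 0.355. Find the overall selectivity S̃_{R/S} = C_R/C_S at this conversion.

9.05

C_A = C_{A0}(1−X) = 3.090 mol/L.
Along a PFR/batch, dC_S/dC_A = −r_S/(r_R+r_S) = −k₂/(k₂+k₁·C_A).
Integrating from C_{A0} to C_A: C_S = (0.109/0.254)·ln[(0.109+0.254·4.79)/(0.109+0.254·3.09)] = 0.4291·ln(1.326/0.8937) = 0.1692 mol/L.
Then C_R = (C_{A0}−C_A) − C_S = 1.700 − 0.1692 = 1.531 mol/L.
S̃_{R/S} = C_R/C_S = 1.531/0.1692 = 9.05.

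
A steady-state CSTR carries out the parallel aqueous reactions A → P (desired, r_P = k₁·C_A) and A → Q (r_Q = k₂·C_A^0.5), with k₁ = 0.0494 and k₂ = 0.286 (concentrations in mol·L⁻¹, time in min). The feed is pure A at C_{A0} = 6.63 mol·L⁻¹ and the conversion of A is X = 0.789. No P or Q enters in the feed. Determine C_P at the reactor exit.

0.887 mol·L⁻¹

Exit C_A = C_{A0}(1−X) = 6.63×0.211 = 1.399 mol·L⁻¹.
Rates in a CSTR are evaluated at the outlet concentration: r_P = 0.0494×1.399 = 0.06911, r_Q = 0.286×1.399^0.5 = 0.3383.
Fraction of consumed A going to P: r_P/(r_P+r_Q) = 0.1696.
C_P = 0.1696·C_{A0}·X = 0.1696×6.63×0.789 = 0.887 mol·L⁻¹.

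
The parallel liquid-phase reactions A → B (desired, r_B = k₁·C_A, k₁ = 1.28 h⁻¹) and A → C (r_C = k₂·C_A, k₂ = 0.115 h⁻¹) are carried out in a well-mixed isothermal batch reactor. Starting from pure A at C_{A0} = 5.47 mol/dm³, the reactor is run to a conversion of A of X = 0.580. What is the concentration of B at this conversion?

C_A = C_{A0}(1−X) = 2.297 mol/dm³.
Both paths are first order in A, so the instantaneous fraction to B is constant: dC_B/d(−C_A) = k₁/(k₁+k₂) = 0.9176.
C_B = 0.9176·(C_{A0}−C_A) = 0.9176×3.173 = 2.91 mol/dm³.

2.91 mol/dm³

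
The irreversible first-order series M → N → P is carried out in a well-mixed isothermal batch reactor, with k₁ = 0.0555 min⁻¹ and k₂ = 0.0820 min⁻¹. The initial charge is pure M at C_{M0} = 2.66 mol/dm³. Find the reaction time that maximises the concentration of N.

For first-order series the maximum of C_N occurs at t_opt = ln(k₂/k₁)/(k₂−k₁).
= ln(0.0820/0.0555)/(0.0820−0.0555) = ln(1.477)/0.02650 = 0.3903/0.02650 = 14.7 min.

14.7 min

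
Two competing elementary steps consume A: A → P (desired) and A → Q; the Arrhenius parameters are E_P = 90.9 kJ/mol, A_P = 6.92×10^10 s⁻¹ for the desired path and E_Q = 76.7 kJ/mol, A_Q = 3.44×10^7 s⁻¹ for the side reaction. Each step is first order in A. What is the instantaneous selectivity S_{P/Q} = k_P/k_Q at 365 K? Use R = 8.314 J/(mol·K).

18.7

k_P/k_Q = (A_P/A_Q)·exp[−(E_P−E_Q)/(RT)] = (A_P/A_Q)·exp[(E_Q−E_P)/(RT)].
(E_Q−E_P)/(RT) = (76.7−90.9)×10³/(8.314×365) = -14200/3035 = -4.679.
k_P/k_Q = (6.92×10^10/3.44×10^7)·exp(-4.679) = 2012 × 0.009285 = 18.7.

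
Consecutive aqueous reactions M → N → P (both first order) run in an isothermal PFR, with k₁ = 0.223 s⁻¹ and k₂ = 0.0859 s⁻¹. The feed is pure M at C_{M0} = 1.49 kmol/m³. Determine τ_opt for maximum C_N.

6.96 s

For first-order series the maximum of C_N occurs at τ_opt = ln(k₂/k₁)/(k₂−k₁).
= ln(0.0859/0.223)/(0.0859−0.223) = ln(0.3852)/-0.1371 = -0.9540/-0.1371 = 6.96 s.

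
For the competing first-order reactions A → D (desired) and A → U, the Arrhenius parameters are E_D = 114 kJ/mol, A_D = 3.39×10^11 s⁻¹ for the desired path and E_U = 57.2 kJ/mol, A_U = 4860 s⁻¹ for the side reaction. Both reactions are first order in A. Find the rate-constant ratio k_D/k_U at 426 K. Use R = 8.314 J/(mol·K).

7.56

Since both paths have the same order in A, the concentration cancels and S_{D/U} = k_D/k_U = (A_D/A_U)·exp[(E_U−E_D)/(RT)].
(E_U−E_D)/(RT) = (57.2−114)×10³/(8.314×426) = -56800/3542 = -16.04.
k_D/k_U = (3.39×10^11/4860)·exp(-16.04) = 6.975×10^7 × 1.084×10^-7 = 7.56.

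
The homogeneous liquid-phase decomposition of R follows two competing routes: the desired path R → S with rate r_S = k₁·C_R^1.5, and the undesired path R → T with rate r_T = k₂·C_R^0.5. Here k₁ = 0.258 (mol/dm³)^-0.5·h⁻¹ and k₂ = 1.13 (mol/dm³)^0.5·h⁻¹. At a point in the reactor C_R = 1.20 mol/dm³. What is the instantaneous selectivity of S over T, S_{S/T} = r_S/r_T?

0.274

S_{S/T} = r_S/r_T = (k₁·C_R^1.5)/(k₂·C_R^0.5) = (k₁/k₂)·C_R.
= (0.258×1.200^1.5) / (1.13×1.200^0.5) = 0.3391/1.238 = 0.274.
Since the desired path is higher order in R, keeping C_R high (PFR or concentrated feed) favours S.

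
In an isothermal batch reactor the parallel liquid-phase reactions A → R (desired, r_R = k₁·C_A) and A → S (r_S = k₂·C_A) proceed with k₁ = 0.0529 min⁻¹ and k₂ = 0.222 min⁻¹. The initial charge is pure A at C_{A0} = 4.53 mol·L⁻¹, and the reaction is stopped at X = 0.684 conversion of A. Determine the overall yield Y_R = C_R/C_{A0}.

C_A = C_{A0}(1−X) = 1.431 mol·L⁻¹.
Both paths are first order in A, so the instantaneous fraction to R is constant: dC_R/d(−C_A) = k₁/(k₁+k₂) = 0.1924.
C_R = 0.1924·(C_{A0}−C_A) = 0.1924×3.099 = 0.596 mol·L⁻¹.
Y_R = C_R/C_{A0} = 0.5963/4.53 = 0.132.

0.132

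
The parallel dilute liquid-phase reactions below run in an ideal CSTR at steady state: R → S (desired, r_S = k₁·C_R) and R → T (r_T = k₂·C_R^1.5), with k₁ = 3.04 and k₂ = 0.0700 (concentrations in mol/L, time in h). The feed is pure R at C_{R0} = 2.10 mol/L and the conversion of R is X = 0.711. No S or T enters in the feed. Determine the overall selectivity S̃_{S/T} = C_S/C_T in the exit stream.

55.7

Exit C_R = C_{R0}(1−X) = 2.10×0.289 = 0.6069 mol/L.
In a CSTR the entire volume is at exit conditions, so r_S = 3.04×0.6069 = 1.845 and r_T = 0.0700×0.6069^1.5 = 0.03310.
Overall selectivity = C_S/C_T = r_Sτ/(r_Tτ) = r_S/r_T = 55.7.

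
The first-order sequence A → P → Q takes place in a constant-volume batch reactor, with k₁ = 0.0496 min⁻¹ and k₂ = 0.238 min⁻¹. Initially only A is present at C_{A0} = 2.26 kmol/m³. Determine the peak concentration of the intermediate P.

0.312 kmol/m³

Evaluating C_P at t_opt = ln(k₂/k₁)/(k₂−k₁) gives C_{P,max}/C_{A0} = (k₁/k₂)^[k₂/(k₂−k₁)].
= (0.0496/0.238)^(0.238/(0.238−0.0496)) = (0.2084)^(1.263) = 0.1379.
C_{P,max} = 0.1379×2.26 = 0.312 kmol/m³.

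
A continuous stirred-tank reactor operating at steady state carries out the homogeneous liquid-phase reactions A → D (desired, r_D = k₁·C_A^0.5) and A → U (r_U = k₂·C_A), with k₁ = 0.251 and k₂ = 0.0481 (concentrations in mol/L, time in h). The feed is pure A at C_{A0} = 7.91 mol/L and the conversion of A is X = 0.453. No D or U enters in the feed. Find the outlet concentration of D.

2.56 mol/L

Exit C_A = C_{A0}(1−X) = 7.91×0.547 = 4.327 mol/L.
A CSTR operates uniformly at the exit composition, giving r_D = 0.5221 and r_U = 0.2081 (each k·C_A^n at C_A = 4.327).
Fraction of consumed A going to D: r_D/(r_D+r_U) = 0.7150.
C_D = 0.7150·C_{A0}·X = 0.7150×7.91×0.453 = 2.56 mol/L.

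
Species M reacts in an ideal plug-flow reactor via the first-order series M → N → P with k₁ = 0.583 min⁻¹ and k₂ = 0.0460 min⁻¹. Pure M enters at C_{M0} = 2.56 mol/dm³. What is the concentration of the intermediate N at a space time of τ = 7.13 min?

Solving the coupled first-order balances gives C_N(τ) = [k₁/(k₂−k₁)]·C_{M0}·(e^(−k₁τ) − e^(−k₂τ)).
e^(−k₁τ) = e^(−0.583×7.13) = e^(−4.157) = 0.01566; e^(−k₂τ) = e^(−0.3280) = 0.7204.
C_N = 0.583×2.56/(0.0460−0.583) × (0.01566−0.7204) = (-2.779)×(-0.7047) = 1.959 mol/dm³.

1.96 mol/dm³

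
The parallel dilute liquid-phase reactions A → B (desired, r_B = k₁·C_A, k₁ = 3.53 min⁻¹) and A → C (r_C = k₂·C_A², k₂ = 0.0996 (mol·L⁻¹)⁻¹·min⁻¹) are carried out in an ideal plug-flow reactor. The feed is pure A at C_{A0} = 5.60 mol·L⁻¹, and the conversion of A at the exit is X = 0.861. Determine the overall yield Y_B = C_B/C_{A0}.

C_A = C_{A0}(1−X) = 0.7784 mol·L⁻¹.
Along a PFR/batch, dC_B/dC_A = −r_B/(r_B+r_C) = −k₁/(k₁+k₂·C_A).
Integrating from C_{A0} to C_A: C_B = (3.53/0.0996)·ln[(3.53+0.0996·5.60)/(3.53+0.0996·0.778)] = 35.44·ln(4.088/3.608) = 4.429 mol·L⁻¹.
Y_B = C_B/C_{A0} = 4.429/5.60 = 0.791.

0.791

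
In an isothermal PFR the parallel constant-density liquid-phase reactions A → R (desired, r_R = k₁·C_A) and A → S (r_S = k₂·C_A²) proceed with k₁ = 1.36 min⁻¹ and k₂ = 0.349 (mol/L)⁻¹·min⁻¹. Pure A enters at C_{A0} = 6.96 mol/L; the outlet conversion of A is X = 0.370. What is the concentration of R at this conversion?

C_A = C_{A0}(1−X) = 4.385 mol/L.
Along a PFR/batch, dC_R/dC_A = −r_R/(r_R+r_S) = −k₁/(k₁+k₂·C_A).
Integrating from C_{A0} to C_A: C_R = (1.36/0.349)·ln[(1.36+0.349·6.96)/(1.36+0.349·4.38)] = 3.897·ln(3.789/2.890) = 1.055 mol/L.

1.06 mol/L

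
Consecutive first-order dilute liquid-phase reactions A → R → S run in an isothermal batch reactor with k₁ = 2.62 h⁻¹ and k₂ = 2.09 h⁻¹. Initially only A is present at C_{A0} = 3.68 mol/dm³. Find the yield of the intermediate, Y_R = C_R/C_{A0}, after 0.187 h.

0.316

For first-order series with pure A initially, C_R(t) = k₁C_{A0}/(k₂−k₁)·(e^(−k₁t) − e^(−k₂t)).
e^(−k₁t) = e^(−2.62×0.187) = e^(−0.4899) = 0.6127; e^(−k₂t) = e^(−0.3908) = 0.6765.
C_R = 2.62×3.68/(2.09−2.62) × (0.6127−0.6765) = (-18.19)×(-0.06383) = 1.161 mol/dm³.
Y_R = C_R/C_{A0} = 1.161/3.68 = 0.316.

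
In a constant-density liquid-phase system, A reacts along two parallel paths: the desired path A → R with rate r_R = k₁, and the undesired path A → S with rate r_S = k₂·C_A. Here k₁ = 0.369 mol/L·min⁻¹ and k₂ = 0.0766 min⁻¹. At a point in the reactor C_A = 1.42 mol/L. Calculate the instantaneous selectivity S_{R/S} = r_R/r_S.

3.39

S_{R/S} = r_R/r_S = (k₁)/(k₂·C_A) = (k₁/k₂)·C_A⁻¹.
= (0.369) / (0.0766×1.420) = 0.3690/0.1088 = 3.39.
The undesired path is higher order in A, so low C_A (CSTR or dilute feed) favours R.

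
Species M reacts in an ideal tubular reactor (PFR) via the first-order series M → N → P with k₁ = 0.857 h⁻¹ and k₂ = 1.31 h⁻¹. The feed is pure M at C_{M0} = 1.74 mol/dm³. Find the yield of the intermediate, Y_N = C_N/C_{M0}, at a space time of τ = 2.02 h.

0.201

For first-order series with pure M initially, C_N(τ) = k₁C_{M0}/(k₂−k₁)·(e^(−k₁τ) − e^(−k₂τ)).
e^(−k₁τ) = e^(−0.857×2.02) = e^(−1.731) = 0.1771; e^(−k₂τ) = e^(−2.646) = 0.07092.
C_N = 0.857×1.74/(1.31−0.857) × (0.1771−0.07092) = 3.292×0.1062 = 0.3495 mol/dm³.
Y_N = C_N/C_{M0} = 0.3495/1.74 = 0.201.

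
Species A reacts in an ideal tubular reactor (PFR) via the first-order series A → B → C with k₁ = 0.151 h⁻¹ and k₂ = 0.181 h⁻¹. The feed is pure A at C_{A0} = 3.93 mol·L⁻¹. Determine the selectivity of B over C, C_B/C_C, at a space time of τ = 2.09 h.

For first-order series with pure A initially, C_B(τ) = k₁C_{A0}/(k₂−k₁)·(e^(−k₁τ) − e^(−k₂τ)).
e^(−k₁τ) = e^(−0.151×2.09) = e^(−0.3156) = 0.7294; e^(−k₂τ) = e^(−0.3783) = 0.6850.
C_B = 0.151×3.93/(0.181−0.151) × (0.7294−0.6850) = 19.78×0.04433 = 0.8768 mol·L⁻¹.
C_A = C_{A0}e^(−k₁τ) = 2.866 mol·L⁻¹, so C_C = C_{A0}−C_A−C_B = 0.1868 mol·L⁻¹; C_B/C_C = 4.69.

4.69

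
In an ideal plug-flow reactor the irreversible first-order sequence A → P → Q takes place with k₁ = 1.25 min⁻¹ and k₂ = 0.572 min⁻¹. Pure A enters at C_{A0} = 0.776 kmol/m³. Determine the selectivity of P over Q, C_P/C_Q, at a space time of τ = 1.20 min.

1.99

For first-order series with pure A initially, C_P(τ) = k₁C_{A0}/(k₂−k₁)·(e^(−k₁τ) − e^(−k₂τ)).
e^(−k₁τ) = e^(−1.25×1.20) = e^(−1.500) = 0.2231; e^(−k₂τ) = e^(−0.6864) = 0.5034.
C_P = 1.25×0.776/(0.572−1.25) × (0.2231−0.5034) = (-1.431)×(-0.2803) = 0.4010 kmol/m³.
C_A = C_{A0}e^(−k₁τ) = 0.1731 kmol/m³, so C_Q = C_{A0}−C_A−C_P = 0.2019 kmol/m³; C_P/C_Q = 1.99.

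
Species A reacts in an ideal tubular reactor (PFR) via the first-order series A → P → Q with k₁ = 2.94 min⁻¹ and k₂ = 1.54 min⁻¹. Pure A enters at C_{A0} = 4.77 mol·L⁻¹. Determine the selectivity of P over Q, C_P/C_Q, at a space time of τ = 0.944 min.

Solving the coupled first-order balances gives C_P(τ) = [k₁/(k₂−k₁)]·C_{A0}·(e^(−k₁τ) − e^(−k₂τ)).
e^(−k₁τ) = e^(−2.94×0.944) = e^(−2.775) = 0.06233; e^(−k₂τ) = e^(−1.454) = 0.2337.
C_P = 2.94×4.77/(1.54−2.94) × (0.06233−0.2337) = (-10.02)×(-0.1714) = 1.717 mol·L⁻¹.
C_A = C_{A0}e^(−k₁τ) = 0.2973 mol·L⁻¹, so C_Q = C_{A0}−C_A−C_P = 2.756 mol·L⁻¹; C_P/C_Q = 0.623.

0.623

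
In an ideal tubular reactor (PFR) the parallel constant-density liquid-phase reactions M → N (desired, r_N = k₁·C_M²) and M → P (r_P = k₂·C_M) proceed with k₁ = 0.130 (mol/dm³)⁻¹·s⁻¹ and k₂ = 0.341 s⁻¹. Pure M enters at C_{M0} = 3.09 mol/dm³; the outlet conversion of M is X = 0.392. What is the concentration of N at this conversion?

C_M = C_{M0}(1−X) = 1.879 mol/dm³.
Along a PFR/batch, dC_P/dC_M = −r_P/(r_N+r_P) = −k₂/(k₂+k₁·C_M).
Integrating from C_{M0} to C_M: C_P = (0.341/0.130)·ln[(0.341+0.130·3.09)/(0.341+0.130·1.88)] = 2.623·ln(0.7427/0.5852) = 0.6250 mol/dm³.
Then C_N = (C_{M0}−C_M) − C_P = 1.211 − 0.6250 = 0.5863 mol/dm³.

0.586 mol/dm³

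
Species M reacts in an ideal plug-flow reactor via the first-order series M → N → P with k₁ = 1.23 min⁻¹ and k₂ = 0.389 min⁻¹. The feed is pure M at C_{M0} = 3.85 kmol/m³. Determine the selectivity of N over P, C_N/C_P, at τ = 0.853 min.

Solving the coupled first-order balances gives C_N(τ) = [k₁/(k₂−k₁)]·C_{M0}·(e^(−k₁τ) − e^(−k₂τ)).
e^(−k₁τ) = e^(−1.23×0.853) = e^(−1.049) = 0.3502; e^(−k₂τ) = e^(−0.3318) = 0.7176.
C_N = 1.23×3.85/(0.389−1.23) × (0.3502−0.7176) = (-5.631)×(-0.3674) = 2.069 kmol/m³.
C_M = C_{M0}e^(−k₁τ) = 1.348 kmol/m³, so C_P = C_{M0}−C_M−C_N = 0.4329 kmol/m³; C_N/C_P = 4.78.

4.78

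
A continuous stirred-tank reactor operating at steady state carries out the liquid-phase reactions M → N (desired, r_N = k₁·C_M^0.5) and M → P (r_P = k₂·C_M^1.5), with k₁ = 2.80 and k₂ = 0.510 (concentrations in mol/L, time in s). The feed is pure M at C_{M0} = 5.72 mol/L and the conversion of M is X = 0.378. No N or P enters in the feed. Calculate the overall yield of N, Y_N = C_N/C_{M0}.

0.229

Exit C_M = C_{M0}(1−X) = 5.72×0.622 = 3.558 mol/L.
A CSTR operates uniformly at the exit composition, giving r_N = 5.281 and r_P = 3.423 (each k·C_M^n at C_M = 3.558).
Fraction of consumed M going to N: r_N/(r_N+r_P) = 0.6068.
C_N = 0.6068·C_{M0}·X = 0.6068×5.72×0.378 = 1.31 mol/L; Y_N = C_N/C_{M0} = 0.229.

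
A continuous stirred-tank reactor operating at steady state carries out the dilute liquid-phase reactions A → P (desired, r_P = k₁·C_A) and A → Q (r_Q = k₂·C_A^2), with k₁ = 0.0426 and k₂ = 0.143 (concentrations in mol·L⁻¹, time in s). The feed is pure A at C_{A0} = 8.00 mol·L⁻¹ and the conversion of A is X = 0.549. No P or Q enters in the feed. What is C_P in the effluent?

0.335 mol·L⁻¹

Exit C_A = C_{A0}(1−X) = 8.00×0.451 = 3.608 mol·L⁻¹.
In a CSTR the entire volume is at exit conditions, so r_P = 0.0426×3.608 = 0.1537 and r_Q = 0.143×3.608^2 = 1.862.
Fraction of consumed A going to P: r_P/(r_P+r_Q) = 0.07627.
C_P = 0.07627·C_{A0}·X = 0.07627×8.00×0.549 = 0.335 mol·L⁻¹.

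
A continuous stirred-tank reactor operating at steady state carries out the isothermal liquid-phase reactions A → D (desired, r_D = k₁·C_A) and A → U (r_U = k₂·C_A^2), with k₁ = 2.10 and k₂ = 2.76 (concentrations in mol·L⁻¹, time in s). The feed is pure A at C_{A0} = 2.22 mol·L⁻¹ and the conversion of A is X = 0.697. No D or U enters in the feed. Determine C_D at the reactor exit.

0.821 mol·L⁻¹

Exit C_A = C_{A0}(1−X) = 2.22×0.303 = 0.6727 mol·L⁻¹.
Rates in a CSTR are evaluated at the outlet concentration: r_D = 2.10×0.6727 = 1.413, r_U = 2.76×0.6727^2 = 1.249.
Fraction of consumed A going to D: r_D/(r_D+r_U) = 0.5308.
C_D = 0.5308·C_{A0}·X = 0.5308×2.22×0.697 = 0.821 mol·L⁻¹.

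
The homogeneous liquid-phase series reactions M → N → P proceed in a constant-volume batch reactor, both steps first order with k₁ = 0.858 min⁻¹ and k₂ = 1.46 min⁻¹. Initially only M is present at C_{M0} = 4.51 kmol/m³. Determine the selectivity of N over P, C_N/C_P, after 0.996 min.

The intermediate concentration in a first-order A→B→C sequence is C_N = k₁C_{M0}(e^(−k₁t) − e^(−k₂t))/(k₂−k₁).
e^(−k₁t) = e^(−0.858×0.996) = e^(−0.8546) = 0.4255; e^(−k₂t) = e^(−1.454) = 0.2336.
C_N = 0.858×4.51/(1.46−0.858) × (0.4255−0.2336) = 6.428×0.1919 = 1.233 kmol/m³.
C_M = C_{M0}e^(−k₁t) = 1.919 kmol/m³, so C_P = C_{M0}−C_M−C_N = 1.358 kmol/m³; C_N/C_P = 0.908.

0.908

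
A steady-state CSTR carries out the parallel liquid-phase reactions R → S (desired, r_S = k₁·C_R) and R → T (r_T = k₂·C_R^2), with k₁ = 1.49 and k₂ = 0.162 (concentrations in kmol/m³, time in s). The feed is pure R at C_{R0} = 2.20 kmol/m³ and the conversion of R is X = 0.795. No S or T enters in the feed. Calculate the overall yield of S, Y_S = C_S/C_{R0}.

Exit C_R = C_{R0}(1−X) = 2.20×0.205 = 0.4510 kmol/m³.
A CSTR operates uniformly at the exit composition, giving r_S = 0.6720 and r_T = 0.03295 (each k·C_R^n at C_R = 0.4510).
Fraction of consumed R going to S: r_S/(r_S+r_T) = 0.9533.
C_S = 0.9533·C_{R0}·X = 0.9533×2.20×0.795 = 1.67 kmol/m³; Y_S = C_S/C_{R0} = 0.758.

0.758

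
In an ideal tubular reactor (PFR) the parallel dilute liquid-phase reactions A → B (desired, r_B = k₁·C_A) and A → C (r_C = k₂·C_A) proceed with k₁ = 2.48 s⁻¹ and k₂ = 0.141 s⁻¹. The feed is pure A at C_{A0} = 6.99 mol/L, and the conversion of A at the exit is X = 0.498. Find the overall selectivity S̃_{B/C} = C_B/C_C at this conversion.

17.6

C_A = C_{A0}(1−X) = 3.509 mol/L.
Both paths are first order in A, so the instantaneous fraction to B is constant: dC_B/d(−C_A) = k₁/(k₁+k₂) = 0.9462.
C_B = 0.9462·(C_{A0}−C_A) = 0.9462×3.481 = 3.29 mol/L.
C_C = (C_{A0}−C_A)−C_B = 0.1873 mol/L; S̃_{B/C} = 3.294/0.1873 = 17.6.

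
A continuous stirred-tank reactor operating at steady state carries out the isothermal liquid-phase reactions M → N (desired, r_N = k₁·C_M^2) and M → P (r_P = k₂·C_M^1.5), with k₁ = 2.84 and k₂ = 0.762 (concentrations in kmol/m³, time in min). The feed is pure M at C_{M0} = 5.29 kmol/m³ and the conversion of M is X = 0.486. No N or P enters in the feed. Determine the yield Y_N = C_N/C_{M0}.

0.418

Exit C_M = C_{M0}(1−X) = 5.29×0.514 = 2.719 kmol/m³.
In a CSTR the entire volume is at exit conditions, so r_N = 2.84×2.719^2 = 21.00 and r_P = 0.762×2.719^1.5 = 3.417.
Fraction of consumed M going to N: r_N/(r_N+r_P) = 0.8601.
C_N = 0.8601·C_{M0}·X = 0.8601×5.29×0.486 = 2.21 kmol/m³; Y_N = C_N/C_{M0} = 0.418.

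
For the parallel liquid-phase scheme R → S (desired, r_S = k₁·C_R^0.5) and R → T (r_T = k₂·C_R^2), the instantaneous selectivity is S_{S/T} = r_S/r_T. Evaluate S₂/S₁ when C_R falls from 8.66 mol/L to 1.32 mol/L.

16.8

S_{S/T} = (k₁/k₂)·C_R^-1.5, so S₂/S₁ = (C_{R,2}/C_{R,1})^-1.5.
= (1.32/8.66)^(-1.5) = (0.1524)^(-1.5) = 16.8.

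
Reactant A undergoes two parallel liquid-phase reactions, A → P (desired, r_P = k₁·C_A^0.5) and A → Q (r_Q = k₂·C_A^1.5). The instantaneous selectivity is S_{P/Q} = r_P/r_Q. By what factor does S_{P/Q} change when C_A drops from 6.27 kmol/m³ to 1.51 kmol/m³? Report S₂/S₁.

4.15

S_{P/Q} = (k₁/k₂)·C_A⁻¹, so S₂/S₁ = (C_{A,2}/C_{A,1})⁻¹.
= 6.27/1.51 = 4.15.
Selectivity toward P rises as C_A falls — low-concentration operation is favoured.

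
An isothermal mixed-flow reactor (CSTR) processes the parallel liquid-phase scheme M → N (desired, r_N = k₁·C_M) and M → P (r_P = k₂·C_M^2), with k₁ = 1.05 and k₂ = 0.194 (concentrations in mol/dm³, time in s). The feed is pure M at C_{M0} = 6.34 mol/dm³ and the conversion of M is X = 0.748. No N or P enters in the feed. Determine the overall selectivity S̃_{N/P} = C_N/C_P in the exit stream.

Exit C_M = C_{M0}(1−X) = 6.34×0.252 = 1.598 mol/dm³.
In a CSTR the entire volume is at exit conditions, so r_N = 1.05×1.598 = 1.678 and r_P = 0.194×1.598^2 = 0.4952.
Overall selectivity = C_N/C_P = r_Nτ/(r_Pτ) = r_N/r_P = 3.39.

3.39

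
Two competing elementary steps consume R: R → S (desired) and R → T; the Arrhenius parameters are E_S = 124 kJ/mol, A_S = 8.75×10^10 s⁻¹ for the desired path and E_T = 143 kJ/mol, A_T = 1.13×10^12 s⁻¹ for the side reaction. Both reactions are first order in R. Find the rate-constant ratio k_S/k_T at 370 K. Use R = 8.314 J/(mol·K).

37.3

With equal orders, S_{S/T} = k_S/k_T = (A_S/A_T)·exp[(E_T−E_S)/(RT)].
(E_T−E_S)/(RT) = (143−124)×10³/(8.314×370) = 19000/3076 = 6.176.
k_S/k_T = (8.75×10^10/1.13×10^12)·exp(6.176) = 0.07743 × 481.3 = 37.3.
Since E_S < E_T, lowering the temperature improves selectivity toward S.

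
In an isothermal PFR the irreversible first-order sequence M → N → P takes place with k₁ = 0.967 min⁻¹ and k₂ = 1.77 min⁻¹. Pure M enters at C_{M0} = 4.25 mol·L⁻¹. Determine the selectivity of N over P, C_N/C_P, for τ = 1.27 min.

For first-order series with pure M initially, C_N(τ) = k₁C_{M0}/(k₂−k₁)·(e^(−k₁τ) − e^(−k₂τ)).
e^(−k₁τ) = e^(−0.967×1.27) = e^(−1.228) = 0.2929; e^(−k₂τ) = e^(−2.248) = 0.1056.
C_N = 0.967×4.25/(1.77−0.967) × (0.2929−0.1056) = 5.118×0.1872 = 0.9582 mol·L⁻¹.
C_M = C_{M0}e^(−k₁τ) = 1.245 mol·L⁻¹, so C_P = C_{M0}−C_M−C_N = 2.047 mol·L⁻¹; C_N/C_P = 0.468.

0.468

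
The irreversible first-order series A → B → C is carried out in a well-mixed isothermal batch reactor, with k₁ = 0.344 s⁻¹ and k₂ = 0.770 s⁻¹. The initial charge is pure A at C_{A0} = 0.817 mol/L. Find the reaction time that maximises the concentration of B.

The intermediate peaks when r₁ = r₂, i.e. k₁e^(−k₁t) = k₂e^(−k₂t), giving t_opt = ln(k₂/k₁)/(k₂−k₁).
= ln(0.770/0.344)/(0.770−0.344) = ln(2.238)/0.4260 = 0.8057/0.4260 = 1.89 s.

1.89 s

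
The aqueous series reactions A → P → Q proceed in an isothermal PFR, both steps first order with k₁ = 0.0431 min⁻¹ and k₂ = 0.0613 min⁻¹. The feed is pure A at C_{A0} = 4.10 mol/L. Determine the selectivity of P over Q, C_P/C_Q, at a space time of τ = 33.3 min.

The intermediate concentration in a first-order A→B→C sequence is C_P = k₁C_{A0}(e^(−k₁τ) − e^(−k₂τ))/(k₂−k₁).
e^(−k₁τ) = e^(−0.0431×33.3) = e^(−1.435) = 0.2381; e^(−k₂τ) = e^(−2.041) = 0.1299.
C_P = 0.0431×4.10/(0.0613−0.0431) × (0.2381−0.1299) = 9.709×0.1082 = 1.051 mol/L.
C_A = C_{A0}e^(−k₁τ) = 0.9760 mol/L, so C_Q = C_{A0}−C_A−C_P = 2.073 mol/L; C_P/C_Q = 0.507.

0.507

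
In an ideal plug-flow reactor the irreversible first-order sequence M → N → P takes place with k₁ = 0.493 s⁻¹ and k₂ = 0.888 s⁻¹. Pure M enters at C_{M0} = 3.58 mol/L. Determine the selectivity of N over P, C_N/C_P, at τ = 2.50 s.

0.476

Solving the coupled first-order balances gives C_N(τ) = [k₁/(k₂−k₁)]·C_{M0}·(e^(−k₁τ) − e^(−k₂τ)).
e^(−k₁τ) = e^(−0.493×2.50) = e^(−1.232) = 0.2916; e^(−k₂τ) = e^(−2.220) = 0.1086.
C_N = 0.493×3.58/(0.888−0.493) × (0.2916−0.1086) = 4.468×0.1830 = 0.8175 mol/L.
C_M = C_{M0}e^(−k₁τ) = 1.044 mol/L, so C_P = C_{M0}−C_M−C_N = 1.719 mol/L; C_N/C_P = 0.476.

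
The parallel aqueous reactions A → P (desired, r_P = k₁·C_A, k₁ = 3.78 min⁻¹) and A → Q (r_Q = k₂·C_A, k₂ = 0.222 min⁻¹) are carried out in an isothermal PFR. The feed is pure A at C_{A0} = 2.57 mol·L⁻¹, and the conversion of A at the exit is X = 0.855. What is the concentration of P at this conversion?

C_A = C_{A0}(1−X) = 0.3727 mol·L⁻¹.
Both paths are first order in A, so the instantaneous fraction to P is constant: dC_P/d(−C_A) = k₁/(k₁+k₂) = 0.9445.
C_P = 0.9445·(C_{A0}−C_A) = 0.9445×2.197 = 2.08 mol·L⁻¹.

2.08 mol·L⁻¹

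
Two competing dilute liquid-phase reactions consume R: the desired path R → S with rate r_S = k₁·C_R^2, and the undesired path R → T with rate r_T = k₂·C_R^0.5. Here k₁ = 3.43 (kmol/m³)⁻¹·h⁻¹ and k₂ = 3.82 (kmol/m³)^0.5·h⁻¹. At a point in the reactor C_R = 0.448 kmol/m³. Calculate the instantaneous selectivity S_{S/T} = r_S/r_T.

S_{S/T} = r_S/r_T = (k₁·C_R^2)/(k₂·C_R^0.5) = (k₁/k₂)·C_R^1.5.
= (3.43×0.4480^2) / (3.82×0.4480^0.5) = 0.6884/2.557 = 0.269.
Since the desired path is higher order in R, keeping C_R high (PFR or concentrated feed) favours S.

0.269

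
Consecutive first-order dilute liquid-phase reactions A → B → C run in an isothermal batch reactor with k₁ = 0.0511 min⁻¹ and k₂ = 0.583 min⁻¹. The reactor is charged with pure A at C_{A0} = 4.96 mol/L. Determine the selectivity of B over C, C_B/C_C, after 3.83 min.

0.630

Solving the coupled first-order balances gives C_B(t) = [k₁/(k₂−k₁)]·C_{A0}·(e^(−k₁t) − e^(−k₂t)).
e^(−k₁t) = e^(−0.0511×3.83) = e^(−0.1957) = 0.8222; e^(−k₂t) = e^(−2.233) = 0.1072.
C_B = 0.0511×4.96/(0.583−0.0511) × (0.8222−0.1072) = 0.4765×0.7150 = 0.3407 mol/L.
C_A = C_{A0}e^(−k₁t) = 4.078 mol/L, so C_C = C_{A0}−C_A−C_B = 0.5409 mol/L; C_B/C_C = 0.630.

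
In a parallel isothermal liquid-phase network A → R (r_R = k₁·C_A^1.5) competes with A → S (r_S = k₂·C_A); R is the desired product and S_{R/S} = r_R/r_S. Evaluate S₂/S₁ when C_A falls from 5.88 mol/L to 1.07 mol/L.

0.427

S_{R/S} = (k₁/k₂)·C_A^0.5, so S₂/S₁ = (C_{A,2}/C_{A,1})^0.5.
= (1.07/5.88)^0.5 = (0.1820)^0.5 = 0.427.
Selectivity toward R falls as C_A falls — high-concentration operation is favoured.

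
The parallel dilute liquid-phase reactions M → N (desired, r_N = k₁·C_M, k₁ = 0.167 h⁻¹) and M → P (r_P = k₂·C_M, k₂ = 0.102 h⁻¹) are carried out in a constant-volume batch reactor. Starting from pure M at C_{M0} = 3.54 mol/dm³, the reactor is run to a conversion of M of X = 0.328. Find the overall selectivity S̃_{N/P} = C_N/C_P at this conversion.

C_M = C_{M0}(1−X) = 2.379 mol/dm³.
Both paths are first order in M, so the instantaneous fraction to N is constant: dC_N/d(−C_M) = k₁/(k₁+k₂) = 0.6208.
C_N = 0.6208·(C_{M0}−C_M) = 0.6208×1.161 = 0.721 mol/dm³.
C_P = (C_{M0}−C_M)−C_N = 0.4403 mol/dm³; S̃_{N/P} = 0.7208/0.4403 = 1.64.

1.64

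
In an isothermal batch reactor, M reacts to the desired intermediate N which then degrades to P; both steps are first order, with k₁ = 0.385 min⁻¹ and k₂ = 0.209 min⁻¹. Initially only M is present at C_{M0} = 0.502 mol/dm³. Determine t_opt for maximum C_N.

3.47 min

For first-order series the maximum of C_N occurs at t_opt = ln(k₂/k₁)/(k₂−k₁).
= ln(0.209/0.385)/(0.209−0.385) = ln(0.5429)/-0.1760 = -0.6109/-0.1760 = 3.47 min.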